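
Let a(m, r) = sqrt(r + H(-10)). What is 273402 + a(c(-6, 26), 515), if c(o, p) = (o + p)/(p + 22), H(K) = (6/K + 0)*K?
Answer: 273402 + sqrt(521) ≈ 2.7343e+5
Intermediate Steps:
H(K) = 6 (H(K) = (6/K)*K = 6)
c(o, p) = (o + p)/(22 + p)
a(m, r) = sqrt(6 + r) (a(m, r) = sqrt(r + 6) = sqrt(6 + r))
273402 + a(c(-6, 26), 515) = 273402 + sqrt(6 + 515) = 273402 + sqrt(521)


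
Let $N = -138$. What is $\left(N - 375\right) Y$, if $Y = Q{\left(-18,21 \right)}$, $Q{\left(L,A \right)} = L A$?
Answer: $193914$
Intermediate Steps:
$Q{\left(L,A \right)} = A L$
$Y = -378$ ($Y = 21 \left(-18\right) = -378$)
$\left(N - 375\right) Y = \left(-138 - 375\right) \left(-378\right) = \left(-513\right) \left(-378\right) = 193914$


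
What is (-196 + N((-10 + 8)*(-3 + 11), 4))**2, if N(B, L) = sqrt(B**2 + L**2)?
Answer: 38688 - 1568*sqrt(17) ≈ 32223.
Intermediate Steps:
(-196 + N((-10 + 8)*(-3 + 11), 4))**2 = (-196 + sqrt(((-10 + 8)*(-3 + 11))**2 + 4**2))**2 = (-196 + sqrt((-2*8)**2 + 16))**2 = (-196 + sqrt((-16)**2 + 16))**2 = (-196 + sqrt(256 + 16))**2 = (-196 + sqrt(272))**2 = (-196 + 4*sqrt(17))**2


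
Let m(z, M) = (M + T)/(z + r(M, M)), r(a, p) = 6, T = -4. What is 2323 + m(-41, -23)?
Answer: 81332/35 ≈ 2323.8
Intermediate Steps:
m(z, M) = (-4 + M)/(6 + z) (m(z, M) = (M - 4)/(z + 6) = (-4 + M)/(6 + z))
2323 + m(-41, -23) = 2323 + (-4 - 23)/(6 - 41) = 2323 - 27/(-35) = 2323 - 1/35*(-27) = 2323 + 27/35 = 81332/35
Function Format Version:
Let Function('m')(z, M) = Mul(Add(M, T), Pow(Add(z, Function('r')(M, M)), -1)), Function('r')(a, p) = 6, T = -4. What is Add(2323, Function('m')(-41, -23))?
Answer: Rational(81332, 35) ≈ 2323.8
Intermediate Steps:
Function('m')(z, M) = Mul(Pow(Add(6, z), -1), Add(-4, M)) (Function('m')(z, M) = Mul(Add(M, -4), Pow(Add(z, 6), -1)) = Mul(Add(-4, M), Pow(Add(6, z), -1)) = Mul(Pow(Add(6, z), -1), Add(-4, M)))
Add(2323, Function('m')(-41, -23)) = Add(2323, Mul(Pow(Add(6, -41), -1), Add(-4, -23))) = Add(2323, Mul(Pow(-35, -1), -27)) = Add(2323, Mul(Rational(-1, 35), -27)) = Add(2323, Rational(27, 35)) = Rational(81332, 35)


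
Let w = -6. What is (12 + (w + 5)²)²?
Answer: 169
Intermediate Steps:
(12 + (w + 5)²)² = (12 + (-6 + 5)²)² = (12 + (-1)²)² = (12 + 1)² = 13² = 169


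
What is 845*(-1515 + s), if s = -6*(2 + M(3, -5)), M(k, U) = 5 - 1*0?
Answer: -1315665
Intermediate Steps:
M(k, U) = 5 (M(k, U) = 5 + 0 = 5)
s = -42 (s = -6*(2 + 5) = -6*7 = -42)
845*(-1515 + s) = 845*(-1515 - 42) = 845*(-1557) = -1315665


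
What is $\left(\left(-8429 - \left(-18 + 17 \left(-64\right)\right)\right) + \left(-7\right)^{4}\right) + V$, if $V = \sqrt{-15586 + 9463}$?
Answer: $-4922 + i \sqrt{6123} \approx -4922.0 + 78.25 i$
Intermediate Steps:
$V = i \sqrt{6123}$ ($V = \sqrt{-6123} = i \sqrt{6123} \approx 78.25 i$)
$\left(\left(-8429 - \left(-18 + 17 \left(-64\right)\right)\right) + \left(-7\right)^{4}\right) + V = \left(\left(-8429 - \left(-18 + 17 \left(-64\right)\right)\right) + \left(-7\right)^{4}\right) + i \sqrt{6123} = \left(\left(-8429 - \left(-18 - 1088\right)\right) + 2401\right) + i \sqrt{6123} = \left(\left(-8429 - -1106\right) + 2401\right) + i \sqrt{6123} = \left(\left(-8429 + 1106\right) + 2401\right) + i \sqrt{6123} = \left(-7323 + 2401\right) + i \sqrt{6123} = -4922 + i \sqrt{6123}$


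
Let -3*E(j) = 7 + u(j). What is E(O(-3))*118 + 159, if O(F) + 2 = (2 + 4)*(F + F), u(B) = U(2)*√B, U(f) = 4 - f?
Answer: -349/3 - 236*I*√38/3 ≈ -116.33 - 484.93*I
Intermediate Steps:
u(B) = 2*√B (u(B) = (4 - 1*2)*√B = (4 - 2)*√B = 2*√B)
O(F) = -2 + 12*F (O(F) = -2 + (2 + 4)*(F + F) = -2 + 6*(2*F) = -2 + 12*F)
E(j) = -7/3 - 2*√j/3 (E(j) = -(7 + 2*√j)/3 = -7/3 - 2*√j/3)
E(O(-3))*118 + 159 = (-7/3 - 2*√(-2 + 12*(-3))/3)*118 + 159 = (-7/3 - 2*√(-2 - 36)/3)*118 + 159 = (-7/3 - 2*I*√38/3)*118 + 159 = (-826/3 - 236*I*√38/3) + 159 = -349/3 - 236*I*√38/3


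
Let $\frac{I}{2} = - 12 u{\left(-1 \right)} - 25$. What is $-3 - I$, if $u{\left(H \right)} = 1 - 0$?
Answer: $71$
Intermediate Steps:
$u{\left(H \right)} = 1$ ($u{\left(H \right)} = 1 + 0 = 1$)
$I = -74$ ($I = 2 \left(\left(-12\right) 1 - 25\right) = 2 \left(-12 - 25\right) = 2 \left(-37\right) = -74$)
$-3 - I = -3 - -74 = -3 + 74 = 71$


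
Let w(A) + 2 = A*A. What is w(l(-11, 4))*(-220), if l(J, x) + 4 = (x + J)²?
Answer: -445060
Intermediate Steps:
l(J, x) = -4 + (J + x)² (l(J, x) = -4 + (x + J)² = -4 + (J + x)²)
w(A) = -2 + A² (w(A) = -2 + A*A = -2 + A²)
w(l(-11, 4))*(-220) = (-2 + (-4 + (-11 + 4)²)²)*(-220) = (-2 + (-4 + (-7)²)²)*(-220) = (-2 + (-4 + 49)²)*(-220) = (-2 + 45²)*(-220) = (-2 + 2025)*(-220) = 2023*(-220) = -445060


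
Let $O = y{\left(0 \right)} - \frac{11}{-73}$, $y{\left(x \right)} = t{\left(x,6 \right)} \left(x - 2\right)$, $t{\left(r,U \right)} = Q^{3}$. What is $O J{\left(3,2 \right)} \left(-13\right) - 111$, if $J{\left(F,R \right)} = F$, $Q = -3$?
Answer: $- \frac{162270}{73} \approx -2222.9$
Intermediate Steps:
$t{\left(r,U \right)} = -27$ ($t{\left(r,U \right)} = \left(-3\right)^{3} = -27$)
$y{\left(x \right)} = 54 - 27 x$ ($y{\left(x \right)} = - 27 \left(x - 2\right) = - 27 \left(-2 + x\right) = 54 - 27 x$)
$O = \frac{3953}{73}$ ($O = \left(54 - 0\right) - \frac{11}{-73} = \left(54 + 0\right) - 11 \left(- \frac{1}{73}\right) = 54 - - \frac{11}{73} = 54 + \frac{11}{73} = \frac{3953}{73} \approx 54.151$)
$O J{\left(3,2 \right)} \left(-13\right) - 111 = \frac{3953 \cdot 3 \left(-13\right)}{73} - 111 = \frac{3953}{73} \left(-39\right) - 111 = - \frac{154167}{73} - 111 = - \frac{162270}{73}$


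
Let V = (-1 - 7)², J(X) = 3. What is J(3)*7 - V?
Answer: -43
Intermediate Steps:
V = 64 (V = (-8)² = 64)
J(3)*7 - V = 3*7 - 1*64 = 21 - 64 = -43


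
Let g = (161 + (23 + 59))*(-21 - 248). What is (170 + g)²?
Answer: 4250648809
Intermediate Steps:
g = -65367 (g = (161 + 82)*(-269) = 243*(-269) = -65367)
(170 + g)² = (170 - 65367)² = (-65197)² = 4250648809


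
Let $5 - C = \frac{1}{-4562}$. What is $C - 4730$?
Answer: $- \frac{21555449}{4562} \approx -4725.0$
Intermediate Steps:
$C = \frac{22811}{4562}$ ($C = 5 - \frac{1}{-4562} = 5 - - \frac{1}{4562} = 5 + \frac{1}{4562} = \frac{22811}{4562} \approx 5.0002$)
$C - 4730 = \frac{22811}{4562} - 4730 = - \frac{21555449}{4562}$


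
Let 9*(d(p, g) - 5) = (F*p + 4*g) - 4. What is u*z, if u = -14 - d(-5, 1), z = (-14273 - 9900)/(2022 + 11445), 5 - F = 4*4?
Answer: 5463098/121203 ≈ 45.074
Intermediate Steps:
F = -11 (F = 5 - 4*4 = 5 - 1*16 = 5 - 16 = -11)
d(p, g) = 41/9 - 11*p/9 + 4*g/9 (d(p, g) = 5 + ((-11*p + 4*g) - 4)/9 = 5 + (-4 - 11*p + 4*g)/9 = 5 + (-4/9 - 11*p/9 + 4*g/9) = 41/9 - 11*p/9 + 4*g/9)
z = -24173/13467 ≈ -1.7950
u = -226/9 (u = -14 - (41/9 - 11/9*(-5) + (4/9)*1) = -14 - (41/9 + 55/9 + 4/9) = -14 - 1*100/9 = -14 - 100/9 = -226/9 ≈ -25.111)
u*z = -226/9*(-24173/13467) = 5463098/121203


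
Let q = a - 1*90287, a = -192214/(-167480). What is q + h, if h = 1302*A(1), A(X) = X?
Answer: -7451507793/83740 ≈ -88984.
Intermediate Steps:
a = 96107/83740 (a = -192214*(-1/167480) = 96107/83740 ≈ 1.1477)
q = -7560537273/83740 (q = 96107/83740 - 1*90287 = 96107/83740 - 90287 = -7560537273/83740 ≈ -90286.)
h = 1302 (h = 1302*1 = 1302)
q + h = -7560537273/83740 + 1302 = -7451507793/83740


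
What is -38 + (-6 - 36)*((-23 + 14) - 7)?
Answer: 634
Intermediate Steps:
-38 + (-6 - 36)*((-23 + 14) - 7) = -38 - 42*(-9 - 7) = -38 - 42*(-16) = -38 + 672 = 634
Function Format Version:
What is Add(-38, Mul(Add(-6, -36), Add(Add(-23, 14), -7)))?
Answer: 634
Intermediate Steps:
Add(-38, Mul(Add(-6, -36), Add(Add(-23, 14), -7))) = Add(-38, Mul(-42, Add(-9, -7))) = Add(-38, Mul(-42, -16)) = Add(-38, 672) = 634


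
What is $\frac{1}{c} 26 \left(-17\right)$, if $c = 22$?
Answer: $- \frac{221}{11} \approx -20.091$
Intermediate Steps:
$\frac{1}{c} 26 \left(-17\right) = \frac{1}{22} \cdot 26 \left(-17\right) = \frac{13}{11} \left(-17\right) = - \frac{221}{11}$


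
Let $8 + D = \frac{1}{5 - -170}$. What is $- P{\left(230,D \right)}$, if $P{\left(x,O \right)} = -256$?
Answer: $256$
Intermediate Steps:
$D = - \frac{1399}{175}$ ($D = -8 + \frac{1}{5 - -170} = -8 + \frac{1}{5 + 170} = -8 + \frac{1}{175} = - \frac{1399}{175} \approx -7.9943$)
$- P{\left(230,D \right)} = \left(-1\right) \left(-256\right) = 256$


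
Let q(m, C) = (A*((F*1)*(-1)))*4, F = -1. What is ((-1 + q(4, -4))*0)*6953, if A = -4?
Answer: 0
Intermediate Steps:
q(m, C) = -16 (q(m, C) = -4*(-1*1)*(-1)*4 = -(-4)*(-1)*4 = -4*1*4 = -4*4 = -16)
((-1 + q(4, -4))*0)*6953 = ((-1 - 16)*0)*6953 = -17*0*6953 = 0*6953 = 0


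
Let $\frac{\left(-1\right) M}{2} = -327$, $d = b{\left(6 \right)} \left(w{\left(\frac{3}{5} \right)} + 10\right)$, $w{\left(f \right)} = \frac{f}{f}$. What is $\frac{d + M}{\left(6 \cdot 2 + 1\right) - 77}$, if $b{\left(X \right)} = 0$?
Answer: $- \frac{327}{32} \approx -10.219$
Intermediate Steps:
$w{\left(f \right)} = 1$
$d = 0$ ($d = 0 \left(1 + 10\right) = 0 \cdot 11 = 0$)
$M = 654$ ($M = \left(-2\right) \left(-327\right) = 654$)
$\frac{d + M}{\left(6 \cdot 2 + 1\right) - 77} = \frac{0 + 654}{\left(6 \cdot 2 + 1\right) - 77} = \frac{654}{\left(12 + 1\right) - 77} = \frac{654}{13 - 77} = \frac{654}{-64} = 654 \left(- \frac{1}{64}\right) = - \frac{327}{32}$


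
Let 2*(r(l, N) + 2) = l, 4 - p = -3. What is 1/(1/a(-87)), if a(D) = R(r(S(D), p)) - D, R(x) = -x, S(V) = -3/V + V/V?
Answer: 2566/29 ≈ 88.483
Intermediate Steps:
p = 7 (p = 4 - 1*(-3) = 4 + 3 = 7)
S(V) = 1 - 3/V (S(V) = -3/V + 1 = 1 - 3/V)
r(l, N) = -2 + l/2
a(D) = 2 - D - (-3 + D)/(2*D) (a(D) = -(-2 + ((-3 + D)/D)/2) - D = -(-2 + (-3 + D)/(2*D)) - D = (2 - (-3 + D)/(2*D)) - D = 2 - D - (-3 + D)/(2*D))
1/(1/a(-87)) = 1/(1/(3/2 - 1*(-87) + (3/2)/(-87))) = 1/(1/(3/2 + 87 + (3/2)*(-1/87))) = 1/(1/(3/2 + 87 - 1/58)) = 1/(1/(2566/29)) = 1/(29/2566) = 2566/29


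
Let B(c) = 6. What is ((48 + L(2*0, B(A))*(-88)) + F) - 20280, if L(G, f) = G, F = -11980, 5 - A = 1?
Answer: -32212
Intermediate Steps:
A = 4 (A = 5 - 1*1 = 5 - 1 = 4)
((48 + L(2*0, B(A))*(-88)) + F) - 20280 = ((48 + (2*0)*(-88)) - 11980) - 20280 = ((48 + 0*(-88)) - 11980) - 20280 = ((48 + 0) - 11980) - 20280 = (48 - 11980) - 20280 = -11932 - 20280 = -32212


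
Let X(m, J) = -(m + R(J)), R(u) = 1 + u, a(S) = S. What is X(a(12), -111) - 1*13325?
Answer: -13227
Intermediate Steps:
X(m, J) = -1 - J - m (X(m, J) = -(m + (1 + J)) = -(1 + J + m) = -1 - J - m)
X(a(12), -111) - 1*13325 = (-1 - 1*(-111) - 1*12) - 1*13325 = (-1 + 111 - 12) - 13325 = 98 - 13325 = -13227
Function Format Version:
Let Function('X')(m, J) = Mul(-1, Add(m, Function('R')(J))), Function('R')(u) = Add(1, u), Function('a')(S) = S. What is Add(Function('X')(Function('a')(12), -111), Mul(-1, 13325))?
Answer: -13227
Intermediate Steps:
Function('X')(m, J) = Add(-1, Mul(-1, J), Mul(-1, m)) (Function('X')(m, J) = Mul(-1, Add(m, Add(1, J))) = Mul(-1, Add(1, J, m)) = Add(-1, Mul(-1, J), Mul(-1, m)))
Add(Function('X')(Function('a')(12), -111), Mul(-1, 13325)) = Add(Add(-1, Mul(-1, -111), Mul(-1, 12)), Mul(-1, 13325)) = Add(Add(-1, 111, -12), -13325) = Add(98, -13325) = -13227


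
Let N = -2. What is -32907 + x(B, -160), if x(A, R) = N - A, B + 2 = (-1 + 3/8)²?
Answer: -2106073/64 ≈ -32907.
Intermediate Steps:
B = -103/64 (B = -2 + (-1 + 3/8)² = -2 + (-5/8)² = -2 + 25/64 = -103/64 ≈ -1.6094)
x(A, R) = -2 - A
-32907 + x(B, -160) = -32907 + (-2 - 1*(-103/64)) = -32907 + (-2 + 103/64) = -32907 - 25/64 = -2106073/64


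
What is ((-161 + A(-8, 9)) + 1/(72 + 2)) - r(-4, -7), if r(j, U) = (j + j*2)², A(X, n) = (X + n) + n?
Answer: -21829/74 ≈ -294.99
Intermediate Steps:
A(X, n) = X + 2*n
r(j, U) = 9*j² (r(j, U) = (j + 2*j)² = (3*j)² = 9*j²)
((-161 + A(-8, 9)) + 1/(72 + 2)) - r(-4, -7) = ((-161 + (-8 + 2*9)) + 1/(72 + 2)) - 9*(-4)² = ((-161 + (-8 + 18)) + 1/74) - 9*16 = ((-161 + 10) + 1/74) - 1*144 = (-151 + 1/74) - 144 = -11173/74 - 144 = -21829/74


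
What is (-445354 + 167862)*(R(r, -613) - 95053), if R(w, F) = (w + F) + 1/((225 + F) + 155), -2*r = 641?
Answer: 6206068482406/233 ≈ 2.6635e+10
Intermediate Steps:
r = -641/2 (r = -½*641 = -641/2 ≈ -320.50)
R(w, F) = F + w + 1/(380 + F) (R(w, F) = (F + w) + 1/(380 + F) = F + w + 1/(380 + F))
(-445354 + 167862)*(R(r, -613) - 95053) = (-445354 + 167862)*((1 + (-613)² + 380*(-613) + 380*(-641/2) - 613*(-641/2))/(380 - 613) - 95053) = -277492*((1 + 375769 - 232940 - 121790 + 392933/2)/(-233) - 95053) = -277492*(-1/233*435013/2 - 95053) = -277492*(-435013/466 - 95053) = -277492*(-44729711/466) = 6206068482406/233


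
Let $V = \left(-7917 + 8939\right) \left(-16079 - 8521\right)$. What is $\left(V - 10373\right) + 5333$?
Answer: $-25146240$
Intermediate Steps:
$V = -25141200$ ($V = 1022 \left(-24600\right) = -25141200$)
$\left(V - 10373\right) + 5333 = \left(-25141200 - 10373\right) + 5333 = -25151573 + 5333 = -25146240$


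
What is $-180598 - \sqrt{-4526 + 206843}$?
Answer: $-180598 - \sqrt{202317} \approx -1.8105 \cdot 10^{5}$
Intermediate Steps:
$-180598 - \sqrt{-4526 + 206843} = -180598 - \sqrt{202317}$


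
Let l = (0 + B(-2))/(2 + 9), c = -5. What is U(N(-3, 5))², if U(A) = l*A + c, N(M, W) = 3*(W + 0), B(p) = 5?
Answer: 400/121 ≈ 3.3058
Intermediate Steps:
l = 5/11 (l = (0 + 5)/(2 + 9) = 5/11 ≈ 0.45455)
N(M, W) = 3*W
U(A) = -5 + 5*A/11 (U(A) = 5*A/11 - 5 = -5 + 5*A/11)
U(N(-3, 5))² = (-5 + 5*(3*5)/11)² = (-5 + (5/11)*15)² = (-5 + 75/11)² = (20/11)² = 400/121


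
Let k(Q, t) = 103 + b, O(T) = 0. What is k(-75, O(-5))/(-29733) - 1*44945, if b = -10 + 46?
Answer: -1336349824/29733 ≈ -44945.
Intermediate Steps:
b = 36
k(Q, t) = 139 (k(Q, t) = 103 + 36 = 139)
k(-75, O(-5))/(-29733) - 1*44945 = 139/(-29733) - 1*44945 = 139*(-1/29733) - 44945 = -139/29733 - 44945 = -1336349824/29733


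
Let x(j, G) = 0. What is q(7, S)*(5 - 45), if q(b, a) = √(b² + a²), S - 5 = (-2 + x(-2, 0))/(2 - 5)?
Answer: -40*√730/3 ≈ -360.25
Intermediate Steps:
S = 17/3 (S = 5 + (-2 + 0)/(2 - 5) = 5 - 2/(-3) = 5 - 2*(-⅓) = 5 + ⅔ = 17/3 ≈ 5.6667)
q(b, a) = √(a² + b²)
q(7, S)*(5 - 45) = √((17/3)² + 7²)*(5 - 45) = √(289/9 + 49)*(-40) = √(730/9)*(-40) = (√730/3)*(-40) = -40*√730/3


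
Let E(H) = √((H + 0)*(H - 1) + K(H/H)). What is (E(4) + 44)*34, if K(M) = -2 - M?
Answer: 1598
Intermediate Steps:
E(H) = √(-3 + H*(-1 + H)) (E(H) = √((H + 0)*(H - 1) + (-2 - H/H)) = √(H*(-1 + H) + (-2 - 1*1)) = √(H*(-1 + H) + (-2 - 1)) = √(H*(-1 + H) - 3) = √(-3 + H*(-1 + H)))
(E(4) + 44)*34 = (√(-3 + 4² - 1*4) + 44)*34 = (√(-3 + 16 - 4) + 44)*34 = (√9 + 44)*34 = (3 + 44)*34 = 47*34 = 1598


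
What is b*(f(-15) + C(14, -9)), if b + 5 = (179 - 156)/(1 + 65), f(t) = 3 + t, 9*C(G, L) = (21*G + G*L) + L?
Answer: -5219/198 ≈ -26.359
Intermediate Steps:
C(G, L) = L/9 + 7*G/3 + G*L/9 (C(G, L) = ((21*G + G*L) + L)/9 = (L + 21*G + G*L)/9 = L/9 + 7*G/3 + G*L/9)
b = -307/66 (b = -5 + (179 - 156)/(1 + 65) = -5 + 23/66 = -307/66 ≈ -4.6515)
b*(f(-15) + C(14, -9)) = -307*((3 - 15) + ((⅑)*(-9) + (7/3)*14 + (⅑)*14*(-9)))/66 = -307*(-12 + (-1 + 98/3 - 14))/66 = -307*(-12 + 53/3)/66 = -307/66*17/3 = -5219/198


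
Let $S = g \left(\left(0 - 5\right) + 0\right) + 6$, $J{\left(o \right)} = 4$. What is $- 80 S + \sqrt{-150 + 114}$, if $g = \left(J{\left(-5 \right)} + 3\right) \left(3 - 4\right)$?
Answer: $-3280 + 6 i \approx -3280.0 + 6.0 i$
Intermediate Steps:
$g = -7$ ($g = \left(4 + 3\right) \left(3 - 4\right) = 7 \left(-1\right) = -7$)
$S = 41$ ($S = - 7 \left(\left(0 - 5\right) + 0\right) + 6 = - 7 \left(-5 + 0\right) + 6 = \left(-7\right) \left(-5\right) + 6 = 35 + 6 = 41$)
$- 80 S + \sqrt{-150 + 114} = \left(-80\right) 41 + \sqrt{-150 + 114} = -3280 + \sqrt{-36} = -3280 + 6 i$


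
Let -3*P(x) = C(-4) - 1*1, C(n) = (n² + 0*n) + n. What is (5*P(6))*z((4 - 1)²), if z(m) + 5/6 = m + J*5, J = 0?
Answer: -2695/18 ≈ -149.72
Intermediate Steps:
C(n) = n + n² (C(n) = (n² + 0) + n = n² + n = n + n²)
P(x) = -11/3 (P(x) = -(-4*(1 - 4) - 1*1)/3 = -(-4*(-3) - 1)/3 = -(12 - 1)/3 = -⅓*11 = -11/3)
z(m) = -⅚ + m (z(m) = -⅚ + (m + 0*5) = -⅚ + (m + 0) = -⅚ + m)
(5*P(6))*z((4 - 1)²) = (5*(-11/3))*(-⅚ + (4 - 1)²) = -55*(-⅚ + 3²)/3 = -55*(-⅚ + 9)/3 = -55/3*49/6 = -2695/18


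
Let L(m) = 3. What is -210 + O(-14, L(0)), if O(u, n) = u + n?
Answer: -221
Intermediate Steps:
O(u, n) = n + u
-210 + O(-14, L(0)) = -210 + (3 - 14) = -210 - 11 = -221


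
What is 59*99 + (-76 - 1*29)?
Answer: 5736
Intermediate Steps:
59*99 + (-76 - 1*29) = 5841 + (-76 - 29) = 5841 - 105 = 5736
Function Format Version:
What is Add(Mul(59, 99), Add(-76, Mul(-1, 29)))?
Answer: 5736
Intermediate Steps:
Add(Mul(59, 99), Add(-76, Mul(-1, 29))) = Add(5841, Add(-76, -29)) = Add(5841, -105) = 5736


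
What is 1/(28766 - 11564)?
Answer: 1/17202 ≈ 5.8133e-5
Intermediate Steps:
1/(28766 - 11564) = 1/17202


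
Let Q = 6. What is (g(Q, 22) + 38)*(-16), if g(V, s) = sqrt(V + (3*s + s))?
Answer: -608 - 16*sqrt(94) ≈ -763.13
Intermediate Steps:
g(V, s) = sqrt(V + 4*s)
(g(Q, 22) + 38)*(-16) = (sqrt(6 + 4*22) + 38)*(-16) = (sqrt(6 + 88) + 38)*(-16) = (sqrt(94) + 38)*(-16) = (38 + sqrt(94))*(-16) = -608 - 16*sqrt(94)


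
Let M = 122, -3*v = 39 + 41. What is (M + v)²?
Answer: 81796/9 ≈ 9088.4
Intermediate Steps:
v = -80/3 (v = -(39 + 41)/3 = -⅓*80 = -80/3 ≈ -26.667)
(M + v)² = (122 - 80/3)² = (286/3)² = 81796/9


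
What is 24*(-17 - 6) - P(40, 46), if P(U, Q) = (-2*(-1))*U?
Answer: -632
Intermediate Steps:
P(U, Q) = 2*U
24*(-17 - 6) - P(40, 46) = 24*(-17 - 6) - 2*40 = 24*(-23) - 1*80 = -552 - 80 = -632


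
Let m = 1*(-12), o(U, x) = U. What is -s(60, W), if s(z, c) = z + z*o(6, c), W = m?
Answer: -420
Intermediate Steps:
m = -12
W = -12
s(z, c) = 7*z (s(z, c) = z + z*6 = z + 6*z = 7*z)
-s(60, W) = -7*60 = -1*420 = -420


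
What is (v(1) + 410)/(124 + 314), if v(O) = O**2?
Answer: 137/146 ≈ 0.93836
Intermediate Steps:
(v(1) + 410)/(124 + 314) = (1**2 + 410)/(124 + 314) = (1 + 410)/438 = 411*(1/438) = 137/146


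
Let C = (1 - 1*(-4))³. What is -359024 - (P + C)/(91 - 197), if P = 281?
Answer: -19028069/53 ≈ -3.5902e+5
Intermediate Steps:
C = 125 (C = (1 + 4)³ = 5³ = 125)
-359024 - (P + C)/(91 - 197) = -359024 - (281 + 125)/(91 - 197) = -359024 - 406/(-106) = -359024 - 406*(-1)/106 = -359024 - 1*(-203/53) = -359024 + 203/53 = -19028069/53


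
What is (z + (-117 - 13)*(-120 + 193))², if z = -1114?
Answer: 112444816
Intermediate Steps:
(z + (-117 - 13)*(-120 + 193))² = (-1114 + (-117 - 13)*(-120 + 193))² = (-1114 - 130*73)² = (-1114 - 9490)² = (-10604)² = 112444816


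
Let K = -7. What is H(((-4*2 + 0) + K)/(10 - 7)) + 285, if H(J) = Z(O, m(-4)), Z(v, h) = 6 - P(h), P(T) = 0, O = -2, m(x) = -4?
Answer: 291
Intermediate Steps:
Z(v, h) = 6 (Z(v, h) = 6 - 1*0 = 6 + 0 = 6)
H(J) = 6
H(((-4*2 + 0) + K)/(10 - 7)) + 285 = 6 + 285 = 291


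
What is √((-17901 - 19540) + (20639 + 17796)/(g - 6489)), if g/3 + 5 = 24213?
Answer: 2*I*√1637583350835/13227 ≈ 193.5*I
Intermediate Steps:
g = 72624 (g = -15 + 3*24213 = -15 + 72639 = 72624)
√((-17901 - 19540) + (20639 + 17796)/(g - 6489)) = √((-17901 - 19540) + (20639 + 17796)/(72624 - 6489)) = √(-37441 + 38435/66135) = √(-37441 + 38435*(1/66135)) = √(-37441 + 7687/13227) = √(-495224420/13227) = 2*I*√1637583350835/13227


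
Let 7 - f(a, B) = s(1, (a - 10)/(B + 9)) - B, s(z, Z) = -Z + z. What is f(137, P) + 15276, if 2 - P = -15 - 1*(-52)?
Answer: 396295/26 ≈ 15242.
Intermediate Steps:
P = -35 (P = 2 - (-15 - 1*(-52)) = 2 - (-15 + 52) = 2 - 1*37 = 2 - 37 = -35)
s(z, Z) = z - Z
f(a, B) = 6 + B + (-10 + a)/(9 + B) (f(a, B) = 7 - ((1 - (a - 10)/(B + 9)) - B) = 7 - ((1 - (-10 + a)/(9 + B)) - B) = 7 - (1 - B - (-10 + a)/(9 + B)) = 7 + (-1 + B + (-10 + a)/(9 + B)) = 6 + B + (-10 + a)/(9 + B))
f(137, P) + 15276 = (-10 + 137 + (6 - 35)*(9 - 35))/(9 - 35) + 15276 = (-10 + 137 - 29*(-26))/(-26) + 15276 = -(-10 + 137 + 754)/26 + 15276 = -1/26*881 + 15276 = -881/26 + 15276 = 396295/26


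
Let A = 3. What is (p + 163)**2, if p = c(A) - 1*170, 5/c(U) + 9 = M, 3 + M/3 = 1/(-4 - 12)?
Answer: 4481689/84681 ≈ 52.924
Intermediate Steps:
M = -147/16 (M = -9 + 3/(-4 - 12) = -9 + 3/(-16) = -9 + 3*(-1/16) = -9 - 3/16 = -147/16 ≈ -9.1875)
c(U) = -80/291 (c(U) = 5/(-9 - 147/16) = 5/(-291/16) = 5*(-16/291) = -80/291)
p = -49550/291 (p = -80/291 - 1*170 = -80/291 - 170 = -49550/291 ≈ -170.27)
(p + 163)**2 = (-49550/291 + 163)**2 = (-2117/291)**2 = 4481689/84681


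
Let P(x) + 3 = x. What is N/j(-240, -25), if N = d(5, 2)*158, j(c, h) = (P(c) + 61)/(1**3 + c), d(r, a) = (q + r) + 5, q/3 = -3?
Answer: 18881/91 ≈ 207.48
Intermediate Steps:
q = -9 (q = 3*(-3) = -9)
P(x) = -3 + x
d(r, a) = -4 + r (d(r, a) = (-9 + r) + 5 = -4 + r)
j(c, h) = (58 + c)/(1 + c) (j(c, h) = ((-3 + c) + 61)/(1**3 + c) = (58 + c)/(1 + c))
N = 158 (N = (-4 + 5)*158 = 1*158 = 158)
N/j(-240, -25) = 158/(((58 - 240)/(1 - 240))) = 158/((-182/(-239))) = 158/((-1/239*(-182))) = 158/(182/239) = 158*(239/182) = 18881/91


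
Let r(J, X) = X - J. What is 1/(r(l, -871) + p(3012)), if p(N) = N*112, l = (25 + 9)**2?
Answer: 1/335317 ≈ 2.9823e-6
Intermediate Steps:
l = 1156 (l = 34**2 = 1156)
p(N) = 112*N
1/(r(l, -871) + p(3012)) = 1/((-871 - 1*1156) + 112*3012) = 1/((-871 - 1156) + 337344) = 1/(-2027 + 337344) = 1/335317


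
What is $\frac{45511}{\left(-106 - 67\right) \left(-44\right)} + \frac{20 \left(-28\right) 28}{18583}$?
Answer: $\frac{726374753}{141453796} \approx 5.1351$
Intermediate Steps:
$\frac{45511}{\left(-106 - 67\right) \left(-44\right)} + \frac{20 \left(-28\right) 28}{18583} = \frac{45511}{\left(-173\right) \left(-44\right)} + \left(-560\right) 28 \cdot \frac{1}{18583} = \frac{45511}{7612} - \frac{15680}{18583} = \frac{726374753}{141453796}$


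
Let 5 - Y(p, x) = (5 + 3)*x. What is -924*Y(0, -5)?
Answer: -41580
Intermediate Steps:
Y(p, x) = 5 - 8*x (Y(p, x) = 5 - (5 + 3)*x = 5 - 8*x)
-924*Y(0, -5) = -924*(5 - 8*(-5)) = -924*(5 + 40) = -924*45 = -41580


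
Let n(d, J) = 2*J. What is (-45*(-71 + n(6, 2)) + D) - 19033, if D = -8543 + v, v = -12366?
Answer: -36927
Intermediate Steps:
D = -20909 (D = -8543 - 12366 = -20909)
(-45*(-71 + n(6, 2)) + D) - 19033 = (-45*(-71 + 2*2) - 20909) - 19033 = (-45*(-71 + 4) - 20909) - 19033 = (-45*(-67) - 20909) - 19033 = (3015 - 20909) - 19033 = -17894 - 19033 = -36927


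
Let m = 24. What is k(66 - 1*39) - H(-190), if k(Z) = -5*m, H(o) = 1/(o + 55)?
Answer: -16199/135 ≈ -119.99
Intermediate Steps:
H(o) = 1/(55 + o)
k(Z) = -120 (k(Z) = -5*24 = -120)
k(66 - 1*39) - H(-190) = -120 - 1/(55 - 190) = -120 - 1/(-135) = -120 - 1*(-1/135) = -120 + 1/135 = -16199/135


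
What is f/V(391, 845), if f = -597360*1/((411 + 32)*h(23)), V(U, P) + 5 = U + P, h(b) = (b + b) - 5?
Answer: -597360/22358653 ≈ -0.026717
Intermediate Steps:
h(b) = -5 + 2*b (h(b) = 2*b - 5 = -5 + 2*b)
V(U, P) = -5 + P + U (V(U, P) = -5 + (U + P) = -5 + (P + U) = -5 + P + U)
f = -597360/18163 (f = -597360*1/((-5 + 2*23)*(411 + 32)) = -597360*1/(443*(-5 + 46)) = -597360/(41*443) = -597360/18163 ≈ -32.889)
f/V(391, 845) = -597360/(18163*(-5 + 845 + 391)) = -597360/18163/1231 = -597360/18163*1/1231 = -597360/22358653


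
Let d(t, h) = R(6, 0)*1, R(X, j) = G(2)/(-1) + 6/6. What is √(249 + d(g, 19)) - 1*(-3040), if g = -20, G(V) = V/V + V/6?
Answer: 3040 + √2238/3 ≈ 3055.8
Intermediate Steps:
G(V) = 1 + V/6 (G(V) = 1 + V*(⅙) = 1 + V/6)
R(X, j) = -⅓ (R(X, j) = (1 + (⅙)*2)/(-1) + 6/6 = (1 + ⅓)*(-1) + 6*(⅙) = (4/3)*(-1) + 1 = -4/3 + 1 = -⅓)
d(t, h) = -⅓ (d(t, h) = -⅓*1 = -⅓)
√(249 + d(g, 19)) - 1*(-3040) = √(249 - ⅓) - 1*(-3040) = √(746/3) + 3040 = √2238/3 + 3040 = 3040 + √2238/3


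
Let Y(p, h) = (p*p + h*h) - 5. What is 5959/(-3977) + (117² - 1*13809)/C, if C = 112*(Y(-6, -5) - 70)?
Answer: -1108309/779492 ≈ -1.4218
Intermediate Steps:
Y(p, h) = -5 + h² + p² (Y(p, h) = (p² + h²) - 5 = (h² + p²) - 5 = -5 + h² + p²)
C = -1568 (C = 112*((-5 + (-5)² + (-6)²) - 70) = 112*((-5 + 25 + 36) - 70) = 112*(56 - 70) = 112*(-14) = -1568)
5959/(-3977) + (117² - 1*13809)/C = 5959/(-3977) + (117² - 1*13809)/(-1568) = 5959*(-1/3977) + (13689 - 13809)*(-1/1568) = -5959/3977 - 120*(-1/1568) = -5959/3977 + 15/196 = -1108309/779492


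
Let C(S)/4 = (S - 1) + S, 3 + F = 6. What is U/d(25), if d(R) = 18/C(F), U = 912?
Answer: 3040/3 ≈ 1013.3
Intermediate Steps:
F = 3 (F = -3 + 6 = 3)
C(S) = -4 + 8*S (C(S) = 4*((S - 1) + S) = 4*((-1 + S) + S) = 4*(-1 + 2*S) = -4 + 8*S)
d(R) = 9/10 (d(R) = 18/(-4 + 8*3) = 18/(-4 + 24) = 18/20 = 18*(1/20) = 9/10)
U/d(25) = 912/(9/10) = 912*(10/9) = 3040/3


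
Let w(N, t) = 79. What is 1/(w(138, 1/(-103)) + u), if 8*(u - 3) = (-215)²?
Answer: 8/46881 ≈ 0.00017064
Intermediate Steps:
u = 46249/8 (u = 3 + (⅛)*(-215)² = 3 + (⅛)*46225 = 3 + 46225/8 = 46249/8 ≈ 5781.1)
1/(w(138, 1/(-103)) + u) = 1/(79 + 46249/8) = 1/(46881/8) = 8/46881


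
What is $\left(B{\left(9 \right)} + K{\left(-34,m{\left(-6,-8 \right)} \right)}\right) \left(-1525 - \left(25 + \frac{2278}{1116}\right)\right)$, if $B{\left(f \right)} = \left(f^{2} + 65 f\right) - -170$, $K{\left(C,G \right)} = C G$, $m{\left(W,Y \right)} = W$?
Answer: $- \frac{450340280}{279} \approx -1.6141 \cdot 10^{6}$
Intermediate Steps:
$B{\left(f \right)} = 170 + f^{2} + 65 f$ ($B{\left(f \right)} = \left(f^{2} + 65 f\right) + 170 = 170 + f^{2} + 65 f$)
$\left(B{\left(9 \right)} + K{\left(-34,m{\left(-6,-8 \right)} \right)}\right) \left(-1525 - \left(25 + \frac{2278}{1116}\right)\right) = \left(\left(170 + 9^{2} + 65 \cdot 9\right) - -204\right) \left(-1525 - \left(25 + \frac{2278}{1116}\right)\right) = \left(\left(170 + 81 + 585\right) + 204\right) \left(-1525 - \left(25 + 2278 \cdot \frac{1}{1116}\right)\right) = \left(836 + 204\right) \left(-1525 - \frac{15089}{558}\right) = 1040 \left(-1525 - \frac{15089}{558}\right) = 1040 \left(- \frac{866039}{558}\right) = - \frac{450340280}{279}$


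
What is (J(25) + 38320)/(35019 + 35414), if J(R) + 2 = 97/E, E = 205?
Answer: 714117/1312615 ≈ 0.54404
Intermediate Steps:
J(R) = -313/205 (J(R) = -2 + 97/205 = -313/205)
(J(25) + 38320)/(35019 + 35414) = (-313/205 + 38320)/(35019 + 35414) = (7855287/205)/70433 = (7855287/205)*(1/70433) = 714117/1312615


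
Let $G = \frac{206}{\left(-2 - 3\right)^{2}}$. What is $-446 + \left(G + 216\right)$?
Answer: $- \frac{5544}{25} \approx -221.76$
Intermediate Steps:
$G = \frac{206}{25}$ ($G = \frac{206}{\left(-5\right)^{2}} = \frac{206}{25} \approx 8.24$)
$-446 + \left(G + 216\right) = -446 + \left(\frac{206}{25} + 216\right) = -446 + \frac{5606}{25} = - \frac{5544}{25}$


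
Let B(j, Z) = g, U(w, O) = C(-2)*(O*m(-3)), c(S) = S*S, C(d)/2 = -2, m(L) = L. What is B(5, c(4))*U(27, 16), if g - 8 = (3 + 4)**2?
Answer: 10944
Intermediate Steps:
C(d) = -4 (C(d) = 2*(-2) = -4)
c(S) = S**2
U(w, O) = 12*O (U(w, O) = -4*O*(-3) = -(-12)*O = 12*O)
g = 57 (g = 8 + (3 + 4)**2 = 8 + 7**2 = 8 + 49 = 57)
B(j, Z) = 57
B(5, c(4))*U(27, 16) = 57*(12*16) = 57*192 = 10944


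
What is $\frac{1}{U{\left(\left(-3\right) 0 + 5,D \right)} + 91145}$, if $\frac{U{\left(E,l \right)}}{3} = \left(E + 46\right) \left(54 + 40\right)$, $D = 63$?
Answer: $\frac{1}{105527} \approx 9.4763 \cdot 10^{-6}$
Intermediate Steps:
$U{\left(E,l \right)} = 12972 + 282 E$ ($U{\left(E,l \right)} = 3 \left(E + 46\right) \left(54 + 40\right) = 3 \left(46 + E\right) 94 = 3 \left(4324 + 94 E\right) = 12972 + 282 E$)
$\frac{1}{U{\left(\left(-3\right) 0 + 5,D \right)} + 91145} = \frac{1}{\left(12972 + 282 \left(\left(-3\right) 0 + 5\right)\right) + 91145} = \frac{1}{\left(12972 + 282 \left(0 + 5\right)\right) + 91145} = \frac{1}{\left(12972 + 282 \cdot 5\right) + 91145} = \frac{1}{\left(12972 + 1410\right) + 91145} = \frac{1}{14382 + 91145} = \frac{1}{105527}$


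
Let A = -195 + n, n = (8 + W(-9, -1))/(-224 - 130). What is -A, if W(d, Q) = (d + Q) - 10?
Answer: 11503/59 ≈ 194.97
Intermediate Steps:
W(d, Q) = -10 + Q + d (W(d, Q) = (Q + d) - 10 = -10 + Q + d)
n = 2/59 (n = (8 + (-10 - 1 - 9))/(-224 - 130) = (8 - 20)/(-354) = -12*(-1/354) = 2/59 ≈ 0.033898)
A = -11503/59 (A = -195 + 2/59 = -11503/59 ≈ -194.97)
-A = -1*(-11503/59) = 11503/59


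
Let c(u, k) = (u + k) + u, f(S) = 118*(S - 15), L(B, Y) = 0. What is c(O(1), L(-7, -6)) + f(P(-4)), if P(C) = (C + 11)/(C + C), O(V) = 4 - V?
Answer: -7469/4 ≈ -1867.3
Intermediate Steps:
P(C) = (11 + C)/(2*C) (P(C) = (11 + C)/((2*C)) = (11 + C)*(1/(2*C)) = (11 + C)/(2*C))
f(S) = -1770 + 118*S (f(S) = 118*(-15 + S) = -1770 + 118*S)
c(u, k) = k + 2*u (c(u, k) = (k + u) + u = k + 2*u)
c(O(1), L(-7, -6)) + f(P(-4)) = (0 + 2*(4 - 1*1)) + (-1770 + 118*((½)*(11 - 4)/(-4))) = (0 + 2*(4 - 1)) + (-1770 + 118*((½)*(-¼)*7)) = (0 + 2*3) + (-1770 + 118*(-7/8)) = (0 + 6) + (-1770 - 413/4) = 6 - 7493/4 = -7469/4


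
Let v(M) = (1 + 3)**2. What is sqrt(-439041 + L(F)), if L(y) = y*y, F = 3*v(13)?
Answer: 7*I*sqrt(8913) ≈ 660.86*I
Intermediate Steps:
v(M) = 16 (v(M) = 4**2 = 16)
F = 48 (F = 3*16 = 48)
L(y) = y**2
sqrt(-439041 + L(F)) = sqrt(-439041 + 48**2) = sqrt(-439041 + 2304) = sqrt(-436737) = 7*I*sqrt(8913)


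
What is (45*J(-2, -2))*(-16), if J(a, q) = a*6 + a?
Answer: 10080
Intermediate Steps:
J(a, q) = 7*a (J(a, q) = 6*a + a = 7*a)
(45*J(-2, -2))*(-16) = (45*(7*(-2)))*(-16) = (45*(-14))*(-16) = -630*(-16) = 10080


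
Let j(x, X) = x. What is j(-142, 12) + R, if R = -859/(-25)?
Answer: -2691/25 ≈ -107.64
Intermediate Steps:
R = 859/25 (R = -859*(-1/25) = 859/25 ≈ 34.360)
j(-142, 12) + R = -142 + 859/25 = -2691/25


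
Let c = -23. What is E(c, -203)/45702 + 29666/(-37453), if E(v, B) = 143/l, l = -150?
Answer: -15644206583/19750119300 ≈ -0.79211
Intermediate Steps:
E(v, B) = -143/150 (E(v, B) = 143/(-150) = 143*(-1/150) = -143/150)
E(c, -203)/45702 + 29666/(-37453) = -143/150/45702 + 29666/(-37453) = -143/150*1/45702 + 29666*(-1/37453) = -143/6855300 - 2282/2881 = -15644206583/19750119300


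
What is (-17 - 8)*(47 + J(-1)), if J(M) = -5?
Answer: -1050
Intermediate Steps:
(-17 - 8)*(47 + J(-1)) = (-17 - 8)*(47 - 5) = -25*42 = -1050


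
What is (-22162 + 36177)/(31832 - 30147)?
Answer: 2803/337 ≈ 8.3175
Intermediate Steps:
(-22162 + 36177)/(31832 - 30147) = 14015/1685 = 14015*(1/1685) = 2803/337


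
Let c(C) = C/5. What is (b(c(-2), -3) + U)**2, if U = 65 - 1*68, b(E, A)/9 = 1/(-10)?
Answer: 1521/100 ≈ 15.210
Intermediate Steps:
c(C) = C/5 (c(C) = C*(1/5) = C/5)
b(E, A) = -9/10 (b(E, A) = 9/(-10) = 9*(-1/10) = -9/10)
U = -3 (U = 65 - 68 = -3)
(b(c(-2), -3) + U)**2 = (-9/10 - 3)**2 = (-39/10)**2 = 1521/100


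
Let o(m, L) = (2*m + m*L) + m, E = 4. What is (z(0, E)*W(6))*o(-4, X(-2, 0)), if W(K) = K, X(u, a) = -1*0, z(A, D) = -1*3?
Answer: 216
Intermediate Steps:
z(A, D) = -3
X(u, a) = 0
o(m, L) = 3*m + L*m (o(m, L) = (2*m + L*m) + m = 3*m + L*m)
(z(0, E)*W(6))*o(-4, X(-2, 0)) = (-3*6)*(-4*(3 + 0)) = -(-72)*3 = -18*(-12) = 216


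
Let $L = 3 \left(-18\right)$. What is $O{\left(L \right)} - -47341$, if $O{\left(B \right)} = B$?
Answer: $47287$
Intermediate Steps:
$L = -54$
$O{\left(L \right)} - -47341 = -54 - -47341 = -54 + 47341 = 47287$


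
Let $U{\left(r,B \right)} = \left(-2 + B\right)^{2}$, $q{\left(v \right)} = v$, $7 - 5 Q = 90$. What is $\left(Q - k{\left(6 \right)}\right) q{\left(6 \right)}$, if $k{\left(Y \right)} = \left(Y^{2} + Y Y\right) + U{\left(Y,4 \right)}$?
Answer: $- \frac{2778}{5} \approx -555.6$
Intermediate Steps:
$Q = - \frac{83}{5}$ ($Q = \frac{7}{5} - 18 = - \frac{83}{5} \approx -16.6$)
$k{\left(Y \right)} = 4 + 2 Y^{2}$ ($k{\left(Y \right)} = \left(Y^{2} + Y Y\right) + \left(-2 + 4\right)^{2} = \left(Y^{2} + Y^{2}\right) + 2^{2} = 2 Y^{2} + 4 = 4 + 2 Y^{2}$)
$\left(Q - k{\left(6 \right)}\right) q{\left(6 \right)} = \left(- \frac{83}{5} - \left(4 + 2 \cdot 6^{2}\right)\right) 6 = \left(- \frac{83}{5} - \left(4 + 2 \cdot 36\right)\right) 6 = \left(- \frac{83}{5} - \left(4 + 72\right)\right) 6 = \left(- \frac{83}{5} - 76\right) 6 = \left(- \frac{463}{5}\right) 6 = - \frac{2778}{5}$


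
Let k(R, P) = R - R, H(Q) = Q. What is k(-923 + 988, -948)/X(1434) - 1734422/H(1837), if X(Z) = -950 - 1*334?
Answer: -1734422/1837 ≈ -944.16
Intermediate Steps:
X(Z) = -1284 (X(Z) = -950 - 334 = -1284)
k(R, P) = 0
k(-923 + 988, -948)/X(1434) - 1734422/H(1837) = 0/(-1284) - 1734422/1837 = 0*(-1/1284) - 1734422*1/1837 = 0 - 1734422/1837 = -1734422/1837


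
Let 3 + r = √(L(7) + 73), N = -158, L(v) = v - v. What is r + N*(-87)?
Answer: 13743 + √73 ≈ 13752.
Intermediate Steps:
L(v) = 0
r = -3 + √73 (r = -3 + √(0 + 73) = -3 + √73 ≈ 5.5440)
r + N*(-87) = (-3 + √73) - 158*(-87) = (-3 + √73) + 13746 = 13743 + √73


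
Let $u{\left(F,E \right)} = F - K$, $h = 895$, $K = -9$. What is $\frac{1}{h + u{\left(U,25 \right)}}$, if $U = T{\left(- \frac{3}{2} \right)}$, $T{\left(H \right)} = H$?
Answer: $\frac{2}{1805} \approx 0.001108$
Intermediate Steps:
$U = - \frac{3}{2} \approx -1.5$
$u{\left(F,E \right)} = 9 + F$ ($u{\left(F,E \right)} = F - -9 = F + 9 = 9 + F$)
$\frac{1}{h + u{\left(U,25 \right)}} = \frac{1}{895 + \left(9 - \frac{3}{2}\right)} = \frac{1}{895 + \frac{15}{2}} = \frac{1}{\frac{1805}{2}} = \frac{2}{1805}$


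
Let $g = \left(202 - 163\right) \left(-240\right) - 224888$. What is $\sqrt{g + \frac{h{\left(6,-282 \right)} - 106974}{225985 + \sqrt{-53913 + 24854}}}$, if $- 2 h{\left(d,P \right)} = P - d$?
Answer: $\sqrt{-234248 - \frac{106830}{225985 + i \sqrt{29059}}} \approx 5.0 \cdot 10^{-7} + 483.99 i$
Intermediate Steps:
$h{\left(d,P \right)} = \frac{d}{2} - \frac{P}{2}$ ($h{\left(d,P \right)} = - \frac{P - d}{2} = \frac{d}{2} - \frac{P}{2}$)
$g = -234248$ ($g = 39 \left(-240\right) - 224888 = -9360 - 224888 = -234248$)
$\sqrt{g + \frac{h{\left(6,-282 \right)} - 106974}{225985 + \sqrt{-53913 + 24854}}} = \sqrt{-234248 + \frac{\left(\frac{1}{2} \cdot 6 - -141\right) - 106974}{225985 + \sqrt{-53913 + 24854}}} = \sqrt{-234248 + \frac{\left(3 + 141\right) - 106974}{225985 + \sqrt{-29059}}} = \sqrt{-234248 + \frac{144 - 106974}{225985 + i \sqrt{29059}}} = \sqrt{-234248 - \frac{106830}{225985 + i \sqrt{29059}}}$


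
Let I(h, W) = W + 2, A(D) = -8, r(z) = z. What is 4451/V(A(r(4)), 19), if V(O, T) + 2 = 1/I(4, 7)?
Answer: -40059/17 ≈ -2356.4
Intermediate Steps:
I(h, W) = 2 + W
V(O, T) = -17/9 (V(O, T) = -2 + 1/(2 + 7) = -2 + 1/9 = -2 + ⅑ = -17/9)
4451/V(A(r(4)), 19) = 4451/(-17/9) = 4451*(-9/17) = -40059/17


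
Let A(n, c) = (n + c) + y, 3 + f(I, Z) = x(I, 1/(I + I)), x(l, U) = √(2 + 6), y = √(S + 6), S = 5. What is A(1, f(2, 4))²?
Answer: (-2 + √11 + 2*√2)² ≈ 17.181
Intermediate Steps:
y = √11 (y = √(5 + 6) = √11 ≈ 3.3166)
x(l, U) = 2*√2 (x(l, U) = √8 = 2*√2)
f(I, Z) = -3 + 2*√2
A(n, c) = c + n + √11 (A(n, c) = (n + c) + √11 = (c + n) + √11 = c + n + √11)
A(1, f(2, 4))² = ((-3 + 2*√2) + 1 + √11)² = (-2 + √11 + 2*√2)²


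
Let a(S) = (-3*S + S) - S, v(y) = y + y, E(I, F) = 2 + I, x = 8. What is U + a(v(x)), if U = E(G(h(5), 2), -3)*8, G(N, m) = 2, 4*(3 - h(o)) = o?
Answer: -16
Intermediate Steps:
h(o) = 3 - o/4
v(y) = 2*y
U = 32 (U = (2 + 2)*8 = 4*8 = 32)
a(S) = -3*S (a(S) = -2*S - S = -3*S)
U + a(v(x)) = 32 - 6*8 = 32 - 3*16 = 32 - 48 = -16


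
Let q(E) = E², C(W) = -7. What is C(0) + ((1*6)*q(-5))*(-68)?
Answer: -10207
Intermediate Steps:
C(0) + ((1*6)*q(-5))*(-68) = -7 + ((1*6)*(-5)²)*(-68) = -7 + (6*25)*(-68) = -7 + 150*(-68) = -7 - 10200 = -10207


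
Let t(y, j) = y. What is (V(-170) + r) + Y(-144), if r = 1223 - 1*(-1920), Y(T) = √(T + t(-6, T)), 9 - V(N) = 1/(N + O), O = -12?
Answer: 573665/182 + 5*I*√6 ≈ 3152.0 + 12.247*I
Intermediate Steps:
V(N) = 9 - 1/(-12 + N) (V(N) = 9 - 1/(N - 12) = 9 - 1/(-12 + N))
Y(T) = √(-6 + T) (Y(T) = √(T - 6) = √(-6 + T))
r = 3143 (r = 1223 + 1920 = 3143)
(V(-170) + r) + Y(-144) = ((-109 + 9*(-170))/(-12 - 170) + 3143) + √(-6 - 144) = ((-109 - 1530)/(-182) + 3143) + √(-150) = (-1/182*(-1639) + 3143) + 5*I*√6 = (1639/182 + 3143) + 5*I*√6 = 573665/182 + 5*I*√6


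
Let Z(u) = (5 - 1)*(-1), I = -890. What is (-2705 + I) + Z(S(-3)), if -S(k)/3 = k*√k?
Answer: -3599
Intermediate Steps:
S(k) = -3*k^(3/2) (S(k) = -3*k*√k = -3*k^(3/2))
Z(u) = -4 (Z(u) = 4*(-1) = -4)
(-2705 + I) + Z(S(-3)) = (-2705 - 890) - 4 = -3595 - 4 = -3599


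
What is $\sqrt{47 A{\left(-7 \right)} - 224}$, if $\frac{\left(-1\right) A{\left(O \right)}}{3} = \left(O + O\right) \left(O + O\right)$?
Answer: $2 i \sqrt{6965} \approx 166.91 i$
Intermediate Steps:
$A{\left(O \right)} = - 12 O^{2}$ ($A{\left(O \right)} = - 3 \left(O + O\right) \left(O + O\right) = - 3 \cdot 2 O 2 O = - 3 \cdot 4 O^{2} = - 12 O^{2}$)
$\sqrt{47 A{\left(-7 \right)} - 224} = \sqrt{47 \left(- 12 \left(-7\right)^{2}\right) - 224} = \sqrt{47 \left(\left(-12\right) 49\right) - 224} = \sqrt{47 \left(-588\right) - 224} = \sqrt{-27636 - 224} = \sqrt{-27860} = 2 i \sqrt{6965}$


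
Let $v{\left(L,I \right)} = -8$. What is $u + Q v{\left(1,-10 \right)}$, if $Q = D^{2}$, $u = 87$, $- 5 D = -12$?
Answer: $\frac{1023}{25} \approx 40.92$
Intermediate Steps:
$D = \frac{12}{5}$ ($D = \left(- \frac{1}{5}\right) \left(-12\right) = \frac{12}{5} \approx 2.4$)
$Q = \frac{144}{25}$ ($Q = \left(\frac{12}{5}\right)^{2} = \frac{144}{25} \approx 5.76$)
$u + Q v{\left(1,-10 \right)} = 87 + \frac{144}{25} \left(-8\right) = 87 - \frac{1152}{25} = \frac{1023}{25}$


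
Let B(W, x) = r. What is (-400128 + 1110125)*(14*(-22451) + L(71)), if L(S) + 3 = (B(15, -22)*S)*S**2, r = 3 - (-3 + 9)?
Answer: -985511335850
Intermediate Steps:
r = -3 (r = 3 - 1*6 = 3 - 6 = -3)
B(W, x) = -3
L(S) = -3 - 3*S**3 (L(S) = -3 + (-3*S)*S**2 = -3 - 3*S**3)
(-400128 + 1110125)*(14*(-22451) + L(71)) = (-400128 + 1110125)*(14*(-22451) + (-3 - 3*71**3)) = 709997*(-314314 + (-3 - 3*357911)) = 709997*(-314314 + (-3 - 1073733)) = 709997*(-314314 - 1073736) = 709997*(-1388050) = -985511335850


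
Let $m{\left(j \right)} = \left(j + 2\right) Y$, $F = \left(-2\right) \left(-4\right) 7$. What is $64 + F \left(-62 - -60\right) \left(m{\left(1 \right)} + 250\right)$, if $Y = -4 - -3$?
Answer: $-27600$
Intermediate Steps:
$Y = -1$ ($Y = -4 + 3 = -1$)
$F = 56$ ($F = 8 \cdot 7 = 56$)
$m{\left(j \right)} = -2 - j$ ($m{\left(j \right)} = \left(j + 2\right) \left(-1\right) = \left(2 + j\right) \left(-1\right) = -2 - j$)
$64 + F \left(-62 - -60\right) \left(m{\left(1 \right)} + 250\right) = 64 + 56 \left(-62 - -60\right) \left(\left(-2 - 1\right) + 250\right) = 64 + 56 \left(-62 + 60\right) \left(\left(-2 - 1\right) + 250\right) = 64 + 56 \left(- 2 \left(-3 + 250\right)\right) = 64 + 56 \left(\left(-2\right) 247\right) = 64 + 56 \left(-494\right) = 64 - 27664 = -27600$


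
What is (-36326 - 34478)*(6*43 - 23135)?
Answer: 1619783108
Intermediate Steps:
(-36326 - 34478)*(6*43 - 23135) = -70804*(258 - 23135) = -70804*(-22877) = 1619783108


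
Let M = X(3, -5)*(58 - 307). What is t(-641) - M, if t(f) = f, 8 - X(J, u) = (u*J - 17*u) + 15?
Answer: -19814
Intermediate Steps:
X(J, u) = -7 + 17*u - J*u (X(J, u) = 8 - ((u*J - 17*u) + 15) = 8 - ((J*u - 17*u) + 15) = 8 - ((-17*u + J*u) + 15) = 8 - (15 - 17*u + J*u) = 8 + (-15 + 17*u - J*u) = -7 + 17*u - J*u)
M = 19173 (M = (-7 + 17*(-5) - 1*3*(-5))*(58 - 307) = (-7 - 85 + 15)*(-249) = -77*(-249) = 19173)
t(-641) - M = -641 - 1*19173 = -641 - 19173 = -19814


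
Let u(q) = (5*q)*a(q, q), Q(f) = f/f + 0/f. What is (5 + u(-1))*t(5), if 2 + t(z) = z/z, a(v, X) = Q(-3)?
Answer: 0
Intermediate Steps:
Q(f) = 1 (Q(f) = 1 + 0 = 1)
a(v, X) = 1
u(q) = 5*q (u(q) = (5*q)*1 = 5*q)
t(z) = -1 (t(z) = -2 + z/z = -2 + 1 = -1)
(5 + u(-1))*t(5) = (5 + 5*(-1))*(-1) = (5 - 5)*(-1) = 0*(-1) = 0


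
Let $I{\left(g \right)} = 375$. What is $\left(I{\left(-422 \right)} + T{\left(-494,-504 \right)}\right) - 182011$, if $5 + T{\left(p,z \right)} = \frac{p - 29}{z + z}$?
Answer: $- \frac{183093605}{1008} \approx -1.8164 \cdot 10^{5}$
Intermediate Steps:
$T{\left(p,z \right)} = -5 + \frac{-29 + p}{2 z}$ ($T{\left(p,z \right)} = -5 + \frac{p - 29}{z + z} = -5 + \frac{-29 + p}{2 z}$)
$\left(I{\left(-422 \right)} + T{\left(-494,-504 \right)}\right) - 182011 = \left(375 + \frac{-29 - 494 - -5040}{2 \left(-504\right)}\right) - 182011 = \left(375 + \frac{1}{2} \left(- \frac{1}{504}\right) \left(-29 - 494 + 5040\right)\right) - 182011 = \left(375 + \frac{1}{2} \left(- \frac{1}{504}\right) 4517\right) - 182011 = \left(375 - \frac{4517}{1008}\right) - 182011 = \frac{373483}{1008} - 182011 = - \frac{183093605}{1008}$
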